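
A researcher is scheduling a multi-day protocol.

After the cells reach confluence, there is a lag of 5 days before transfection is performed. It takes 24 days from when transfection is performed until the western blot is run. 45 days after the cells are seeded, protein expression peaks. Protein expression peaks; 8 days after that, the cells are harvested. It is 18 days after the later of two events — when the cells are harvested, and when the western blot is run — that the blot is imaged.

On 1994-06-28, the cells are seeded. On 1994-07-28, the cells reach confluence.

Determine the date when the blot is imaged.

The cells are seeded: Jun 28, 1994.
Protein expression peaks: Jun 28, 1994 + 45 days = Aug 12, 1994.
The cells are harvested: Aug 12, 1994 + 8 days = Aug 20, 1994.
The cells reach confluence: Jul 28, 1994.
Transfection is performed: Jul 28, 1994 + 5 days = Aug 2, 1994.
The western blot is run: Aug 2, 1994 + 24 days = Aug 26, 1994.
Both prerequisites met — the cells are harvested (Aug 20, 1994), the western blot is run (Aug 26, 1994); the later is Aug 26, 1994.
The blot is imaged: Aug 26, 1994 + 18 days = Sep 13, 1994.

1994-09-13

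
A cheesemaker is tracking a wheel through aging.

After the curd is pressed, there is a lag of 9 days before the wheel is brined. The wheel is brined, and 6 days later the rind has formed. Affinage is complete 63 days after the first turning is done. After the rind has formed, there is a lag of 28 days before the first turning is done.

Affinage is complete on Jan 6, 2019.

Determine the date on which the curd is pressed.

Affinage is complete: Jan 6, 2019.
The first turning is done: Jan 6, 2019 − 63 days = Nov 4, 2018.
The rind has formed: Nov 4, 2018 − 28 days = Oct 7, 2018.
The wheel is brined: Oct 7, 2018 − 6 days = Oct 1, 2018.
The curd is pressed: Oct 1, 2018 − 9 days = Sep 22, 2018.

Sep 22, 2018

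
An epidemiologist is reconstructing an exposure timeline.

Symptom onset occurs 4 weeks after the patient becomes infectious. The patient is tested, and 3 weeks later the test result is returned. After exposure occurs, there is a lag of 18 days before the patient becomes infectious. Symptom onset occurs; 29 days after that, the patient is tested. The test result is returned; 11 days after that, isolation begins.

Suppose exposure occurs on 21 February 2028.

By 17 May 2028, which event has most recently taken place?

Exposure occurs: Feb 21, 2028.
The patient becomes infectious: Feb 21, 2028 + 18 days = Mar 10, 2028.
Symptom onset occurs: Mar 10, 2028 + 4 weeks = Apr 7, 2028.
The patient is tested: Apr 7, 2028 + 29 days = May 6, 2028.
The test result is returned: May 6, 2028 + 3 weeks = May 27, 2028.
Isolation begins: May 27, 2028 + 11 days = Jun 7, 2028.
May 17, 2028 falls between when the patient is tested (May 6, 2028) and when the test result is returned (May 27, 2028).

The patient is tested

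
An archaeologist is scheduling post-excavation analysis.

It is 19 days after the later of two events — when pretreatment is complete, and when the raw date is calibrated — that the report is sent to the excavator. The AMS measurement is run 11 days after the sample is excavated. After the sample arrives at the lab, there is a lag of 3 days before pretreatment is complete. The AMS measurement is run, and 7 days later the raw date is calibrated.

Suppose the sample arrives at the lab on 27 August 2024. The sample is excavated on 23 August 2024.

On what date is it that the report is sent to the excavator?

29 September 2024

The sample arrives at the lab: Aug 27, 2024.
Pretreatment is complete: Aug 27, 2024 + 3 days = Aug 30, 2024.
The sample is excavated: Aug 23, 2024.
The AMS measurement is run: Aug 23, 2024 + 11 days = Sep 3, 2024.
The raw date is calibrated: Sep 3, 2024 + 7 days = Sep 10, 2024.
Both prerequisites met — pretreatment is complete (Aug 30, 2024), the raw date is calibrated (Sep 10, 2024); the later is Sep 10, 2024.
The report is sent to the excavator: Sep 10, 2024 + 19 days = Sep 29, 2024.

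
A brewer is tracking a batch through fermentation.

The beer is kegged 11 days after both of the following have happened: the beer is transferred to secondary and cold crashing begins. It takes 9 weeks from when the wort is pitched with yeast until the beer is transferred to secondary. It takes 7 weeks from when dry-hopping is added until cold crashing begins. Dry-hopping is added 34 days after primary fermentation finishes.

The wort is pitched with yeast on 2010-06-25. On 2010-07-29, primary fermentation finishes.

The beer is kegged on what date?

The wort is pitched with yeast: Jun 25, 2010.
The beer is transferred to secondary: Jun 25, 2010 + 9 weeks = Aug 27, 2010.
Primary fermentation finishes: Jul 29, 2010.
Dry-hopping is added: Jul 29, 2010 + 34 days = Sep 1, 2010.
Cold crashing begins: Sep 1, 2010 + 7 weeks = Oct 20, 2010.
Both prerequisites met — the beer is transferred to secondary (Aug 27, 2010), cold crashing begins (Oct 20, 2010); the later is Oct 20, 2010.
The beer is kegged: Oct 20, 2010 + 11 days = Oct 31, 2010.

2010-10-31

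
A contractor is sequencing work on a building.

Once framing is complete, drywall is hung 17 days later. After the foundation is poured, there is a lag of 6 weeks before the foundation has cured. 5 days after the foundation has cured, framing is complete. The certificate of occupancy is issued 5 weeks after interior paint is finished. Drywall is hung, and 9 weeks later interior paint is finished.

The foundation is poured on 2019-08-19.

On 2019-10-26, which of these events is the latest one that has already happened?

The foundation is poured: Aug 19, 2019.
The foundation has cured: Aug 19, 2019 + 6 weeks = Sep 30, 2019.
Framing is complete: Sep 30, 2019 + 5 days = Oct 5, 2019.
Drywall is hung: Oct 5, 2019 + 17 days = Oct 22, 2019.
Interior paint is finished: Oct 22, 2019 + 9 weeks = Dec 24, 2019.
The certificate of occupancy is issued: Dec 24, 2019 + 5 weeks = Jan 28, 2020.
Oct 26, 2019 falls between when drywall is hung (Oct 22, 2019) and when interior paint is finished (Dec 24, 2019).

Drywall is hung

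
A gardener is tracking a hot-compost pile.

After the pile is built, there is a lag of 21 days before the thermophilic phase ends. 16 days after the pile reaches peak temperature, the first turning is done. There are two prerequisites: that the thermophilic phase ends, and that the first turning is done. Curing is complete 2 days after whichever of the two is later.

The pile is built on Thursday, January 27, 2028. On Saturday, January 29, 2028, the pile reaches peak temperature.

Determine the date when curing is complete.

Saturday, February 19, 2028

The pile is built: Jan 27, 2028.
The thermophilic phase ends: Jan 27, 2028 + 21 days = Feb 17, 2028.
The pile reaches peak temperature: Jan 29, 2028.
The first turning is done: Jan 29, 2028 + 16 days = Feb 14, 2028.
Both prerequisites met — the thermophilic phase ends (Feb 17, 2028), the first turning is done (Feb 14, 2028); the later is Feb 17, 2028.
Curing is complete: Feb 17, 2028 + 2 days = Feb 19, 2028.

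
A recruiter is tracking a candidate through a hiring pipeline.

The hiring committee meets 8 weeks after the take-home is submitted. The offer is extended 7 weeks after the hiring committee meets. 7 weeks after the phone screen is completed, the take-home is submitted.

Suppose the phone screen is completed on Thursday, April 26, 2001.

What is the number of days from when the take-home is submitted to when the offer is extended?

Causal path: the take-home is submitted → the hiring committee meets → the offer is extended.
Total delay along the path: 8 + 7 weeks = 15 weeks = 105 days.

105 days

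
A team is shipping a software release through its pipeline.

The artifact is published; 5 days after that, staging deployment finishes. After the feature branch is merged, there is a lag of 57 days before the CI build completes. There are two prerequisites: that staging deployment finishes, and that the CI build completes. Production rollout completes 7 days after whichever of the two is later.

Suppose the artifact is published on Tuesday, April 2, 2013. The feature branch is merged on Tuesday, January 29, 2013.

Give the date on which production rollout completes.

The artifact is published: Apr 2, 2013.
Staging deployment finishes: Apr 2, 2013 + 5 days = Apr 7, 2013.
The feature branch is merged: Jan 29, 2013.
The CI build completes: Jan 29, 2013 + 57 days = Mar 27, 2013.
Both prerequisites met — staging deployment finishes (Apr 7, 2013), the CI build completes (Mar 27, 2013); the later is Apr 7, 2013.
Production rollout completes: Apr 7, 2013 + 7 days = Apr 14, 2013.

Sunday, April 14, 2013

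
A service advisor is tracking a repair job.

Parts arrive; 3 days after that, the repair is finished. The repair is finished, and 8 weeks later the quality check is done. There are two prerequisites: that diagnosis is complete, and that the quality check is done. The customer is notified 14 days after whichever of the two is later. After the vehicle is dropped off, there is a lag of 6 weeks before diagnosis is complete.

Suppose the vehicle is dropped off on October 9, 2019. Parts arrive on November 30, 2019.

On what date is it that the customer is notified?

The vehicle is dropped off: Oct 9, 2019.
Diagnosis is complete: Oct 9, 2019 + 6 weeks = Nov 20, 2019.
Parts arrive: Nov 30, 2019.
The repair is finished: Nov 30, 2019 + 3 days = Dec 3, 2019.
The quality check is done: Dec 3, 2019 + 8 weeks = Jan 28, 2020.
Both prerequisites met — diagnosis is complete (Nov 20, 2019), the quality check is done (Jan 28, 2020); the later is Jan 28, 2020.
The customer is notified: Jan 28, 2020 + 14 days = Feb 11, 2020.

February 11, 2020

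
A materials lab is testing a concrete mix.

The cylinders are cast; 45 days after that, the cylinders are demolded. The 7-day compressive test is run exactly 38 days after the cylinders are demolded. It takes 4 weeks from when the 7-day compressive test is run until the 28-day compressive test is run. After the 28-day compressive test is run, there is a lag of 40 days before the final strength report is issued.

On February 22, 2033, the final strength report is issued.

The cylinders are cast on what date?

The final strength report is issued: Feb 22, 2033.
The 28-day compressive test is run: Feb 22, 2033 − 40 days = Jan 13, 2033.
The 7-day compressive test is run: Jan 13, 2033 − 4 weeks = Dec 16, 2032.
The cylinders are demolded: Dec 16, 2032 − 38 days = Nov 8, 2032.
The cylinders are cast: Nov 8, 2032 − 45 days = Sep 24, 2032.

September 24, 2032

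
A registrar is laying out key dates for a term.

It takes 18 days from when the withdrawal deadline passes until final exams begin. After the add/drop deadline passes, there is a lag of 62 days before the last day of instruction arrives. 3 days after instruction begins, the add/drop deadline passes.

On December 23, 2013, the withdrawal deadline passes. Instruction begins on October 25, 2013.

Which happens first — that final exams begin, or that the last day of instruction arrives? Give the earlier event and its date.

The withdrawal deadline passes: Dec 23, 2013.
Final exams begin: Dec 23, 2013 + 18 days = Jan 10, 2014.
Instruction begins: Oct 25, 2013.
The add/drop deadline passes: Oct 25, 2013 + 3 days = Oct 28, 2013.
The last day of instruction arrives: Oct 28, 2013 + 62 days = Dec 29, 2013.
Comparing: final exams begin on Jan 10, 2014 vs the last day of instruction arrives on Dec 29, 2013. Earlier: the last day of instruction arrives.

The last day of instruction arrives — December 29, 2013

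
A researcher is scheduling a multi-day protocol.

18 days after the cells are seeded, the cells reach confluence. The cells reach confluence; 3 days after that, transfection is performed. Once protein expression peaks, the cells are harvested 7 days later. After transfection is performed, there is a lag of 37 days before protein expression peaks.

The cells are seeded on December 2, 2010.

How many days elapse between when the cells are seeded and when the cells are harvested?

65 days

Causal path: the cells are seeded → the cells reach confluence → transfection is performed → protein expression peaks → the cells are harvested.
Total delay along the path: 18 + 3 + 37 + 7 = 65 days.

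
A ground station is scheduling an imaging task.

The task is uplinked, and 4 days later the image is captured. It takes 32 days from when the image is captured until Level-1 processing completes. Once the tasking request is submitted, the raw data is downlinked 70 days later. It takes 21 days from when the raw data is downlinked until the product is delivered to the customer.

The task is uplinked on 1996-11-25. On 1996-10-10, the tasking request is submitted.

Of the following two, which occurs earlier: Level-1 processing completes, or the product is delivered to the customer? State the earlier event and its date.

The task is uplinked: Nov 25, 1996.
The image is captured: Nov 25, 1996 + 4 days = Nov 29, 1996.
Level-1 processing completes: Nov 29, 1996 + 32 days = Dec 31, 1996.
The tasking request is submitted: Oct 10, 1996.
The raw data is downlinked: Oct 10, 1996 + 70 days = Dec 19, 1996.
The product is delivered to the customer: Dec 19, 1996 + 21 days = Jan 9, 1997.
Comparing: Level-1 processing completes on Dec 31, 1996 vs the product is delivered to the customer on Jan 9, 1997. Earlier: Level-1 processing completes.

Level-1 processing completes — 1996-12-31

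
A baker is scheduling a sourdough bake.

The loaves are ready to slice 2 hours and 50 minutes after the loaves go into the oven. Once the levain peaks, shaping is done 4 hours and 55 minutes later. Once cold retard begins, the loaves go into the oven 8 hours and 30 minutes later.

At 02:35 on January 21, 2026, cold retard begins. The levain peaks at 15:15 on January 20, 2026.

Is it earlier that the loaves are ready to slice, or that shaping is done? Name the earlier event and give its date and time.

Cold retard begins: 02:35 Jan 21, 2026.
The loaves go into the oven: 02:35 Jan 21, 2026 + 8h30m = 11:05 Jan 21, 2026.
The loaves are ready to slice: 11:05 Jan 21, 2026 + 2h50m = 13:55 Jan 21, 2026.
The levain peaks: 15:15 Jan 20, 2026.
Shaping is done: 15:15 Jan 20, 2026 + 4h55m = 20:10 Jan 20, 2026.
Comparing: the loaves are ready to slice at 13:55 Jan 21, 2026 vs shaping is done at 20:10 Jan 20, 2026. Earlier: shaping is done.

Shaping is done — 20:10 on January 20, 2026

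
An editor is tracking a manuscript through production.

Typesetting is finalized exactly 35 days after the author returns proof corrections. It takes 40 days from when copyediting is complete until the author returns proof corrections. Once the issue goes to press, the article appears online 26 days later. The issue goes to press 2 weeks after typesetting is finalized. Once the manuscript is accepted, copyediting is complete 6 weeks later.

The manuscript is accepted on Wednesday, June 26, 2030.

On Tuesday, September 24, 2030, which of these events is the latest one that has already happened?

The manuscript is accepted: Jun 26, 2030.
Copyediting is complete: Jun 26, 2030 + 6 weeks = Aug 7, 2030.
The author returns proof corrections: Aug 7, 2030 + 40 days = Sep 16, 2030.
Typesetting is finalized: Sep 16, 2030 + 35 days = Oct 21, 2030.
The issue goes to press: Oct 21, 2030 + 2 weeks = Nov 4, 2030.
The article appears online: Nov 4, 2030 + 26 days = Nov 30, 2030.
Sep 24, 2030 falls between when the author returns proof corrections (Sep 16, 2030) and when typesetting is finalized (Oct 21, 2030).

The author returns proof corrections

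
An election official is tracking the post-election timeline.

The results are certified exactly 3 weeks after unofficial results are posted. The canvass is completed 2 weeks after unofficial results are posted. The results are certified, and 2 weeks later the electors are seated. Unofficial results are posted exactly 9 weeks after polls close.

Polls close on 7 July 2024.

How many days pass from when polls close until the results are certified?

Causal path: polls close → unofficial results are posted → the results are certified.
Total delay along the path: 9 + 3 weeks = 12 weeks = 84 days.

84 days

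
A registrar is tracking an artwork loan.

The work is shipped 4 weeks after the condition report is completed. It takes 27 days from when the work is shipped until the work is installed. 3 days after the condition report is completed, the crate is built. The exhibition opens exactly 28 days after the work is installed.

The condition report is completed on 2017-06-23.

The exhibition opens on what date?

The condition report is completed: Jun 23, 2017.
The work is shipped: Jun 23, 2017 + 4 weeks = Jul 21, 2017.
The work is installed: Jul 21, 2017 + 27 days = Aug 17, 2017.
The exhibition opens: Aug 17, 2017 + 28 days = Sep 14, 2017.

2017-09-14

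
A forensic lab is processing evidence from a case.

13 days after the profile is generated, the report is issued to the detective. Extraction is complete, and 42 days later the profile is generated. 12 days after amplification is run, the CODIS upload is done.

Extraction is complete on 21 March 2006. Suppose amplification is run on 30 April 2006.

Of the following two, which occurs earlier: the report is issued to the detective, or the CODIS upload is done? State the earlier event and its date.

Extraction is complete: Mar 21, 2006.
The profile is generated: Mar 21, 2006 + 42 days = May 2, 2006.
The report is issued to the detective: May 2, 2006 + 13 days = May 15, 2006.
Amplification is run: Apr 30, 2006.
The CODIS upload is done: Apr 30, 2006 + 12 days = May 12, 2006.
Comparing: the report is issued to the detective on May 15, 2006 vs the CODIS upload is done on May 12, 2006. Earlier: the CODIS upload is done.

The CODIS upload is done — 12 May 2006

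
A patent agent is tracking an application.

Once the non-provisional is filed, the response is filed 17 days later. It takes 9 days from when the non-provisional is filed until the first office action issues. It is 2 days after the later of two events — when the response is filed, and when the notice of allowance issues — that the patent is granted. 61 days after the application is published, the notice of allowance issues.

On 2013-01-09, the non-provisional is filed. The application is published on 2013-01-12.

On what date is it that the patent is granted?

2013-03-16

The non-provisional is filed: Jan 9, 2013.
The response is filed: Jan 9, 2013 + 17 days = Jan 26, 2013.
The application is published: Jan 12, 2013.
The notice of allowance issues: Jan 12, 2013 + 61 days = Mar 14, 2013.
Both prerequisites met — the response is filed (Jan 26, 2013), the notice of allowance issues (Mar 14, 2013); the later is Mar 14, 2013.
The patent is granted: Mar 14, 2013 + 2 days = Mar 16, 2013.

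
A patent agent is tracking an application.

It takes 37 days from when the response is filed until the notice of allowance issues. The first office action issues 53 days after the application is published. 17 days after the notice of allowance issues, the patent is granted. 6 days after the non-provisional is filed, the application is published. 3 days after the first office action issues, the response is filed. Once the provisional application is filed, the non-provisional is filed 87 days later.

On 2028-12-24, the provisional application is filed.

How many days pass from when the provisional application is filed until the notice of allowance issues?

186 days

Causal path: the provisional application is filed → the non-provisional is filed → the application is published → the first office action issues → the response is filed → the notice of allowance issues.
Total delay along the path: 87 + 6 + 53 + 3 + 37 = 186 days.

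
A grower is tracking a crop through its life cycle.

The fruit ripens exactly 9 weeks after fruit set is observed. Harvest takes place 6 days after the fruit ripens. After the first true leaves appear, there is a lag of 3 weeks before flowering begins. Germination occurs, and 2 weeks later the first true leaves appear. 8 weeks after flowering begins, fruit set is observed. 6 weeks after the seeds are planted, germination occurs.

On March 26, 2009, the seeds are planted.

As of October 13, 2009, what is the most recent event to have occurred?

The fruit ripens

The seeds are planted: Mar 26, 2009.
Germination occurs: Mar 26, 2009 + 6 weeks = May 7, 2009.
The first true leaves appear: May 7, 2009 + 2 weeks = May 21, 2009.
Flowering begins: May 21, 2009 + 3 weeks = Jun 11, 2009.
Fruit set is observed: Jun 11, 2009 + 8 weeks = Aug 6, 2009.
The fruit ripens: Aug 6, 2009 + 9 weeks = Oct 8, 2009.
Harvest takes place: Oct 8, 2009 + 6 days = Oct 14, 2009.
Oct 13, 2009 falls between when the fruit ripens (Oct 8, 2009) and when harvest takes place (Oct 14, 2009).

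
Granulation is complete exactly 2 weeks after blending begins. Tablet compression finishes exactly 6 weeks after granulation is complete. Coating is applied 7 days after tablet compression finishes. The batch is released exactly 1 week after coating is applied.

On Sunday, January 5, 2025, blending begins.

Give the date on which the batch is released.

Blending begins: Jan 5, 2025.
Granulation is complete: Jan 5, 2025 + 2 weeks = Jan 19, 2025.
Tablet compression finishes: Jan 19, 2025 + 6 weeks = Mar 2, 2025.
Coating is applied: Mar 2, 2025 + 7 days = Mar 9, 2025.
The batch is released: Mar 9, 2025 + 1 week = Mar 16, 2025.

Sunday, March 16, 2025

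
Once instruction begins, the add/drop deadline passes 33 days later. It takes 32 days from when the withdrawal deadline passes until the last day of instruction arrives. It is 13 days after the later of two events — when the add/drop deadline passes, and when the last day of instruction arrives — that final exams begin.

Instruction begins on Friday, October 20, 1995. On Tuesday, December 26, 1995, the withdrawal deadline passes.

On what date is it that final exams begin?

Instruction begins: Oct 20, 1995.
The add/drop deadline passes: Oct 20, 1995 + 33 days = Nov 22, 1995.
The withdrawal deadline passes: Dec 26, 1995.
The last day of instruction arrives: Dec 26, 1995 + 32 days = Jan 27, 1996.
Both prerequisites met — the add/drop deadline passes (Nov 22, 1995), the last day of instruction arrives (Jan 27, 1996); the later is Jan 27, 1996.
Final exams begin: Jan 27, 1996 + 13 days = Feb 9, 1996.

Friday, February 9, 1996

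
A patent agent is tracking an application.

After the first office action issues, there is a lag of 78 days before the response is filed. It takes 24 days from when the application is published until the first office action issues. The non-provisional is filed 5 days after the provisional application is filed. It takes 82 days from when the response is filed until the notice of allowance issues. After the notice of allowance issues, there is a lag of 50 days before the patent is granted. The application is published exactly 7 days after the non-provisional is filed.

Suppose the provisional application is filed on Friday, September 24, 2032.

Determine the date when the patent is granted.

Saturday, May 28, 2033

The provisional application is filed: Sep 24, 2032.
The non-provisional is filed: Sep 24, 2032 + 5 days = Sep 29, 2032.
The application is published: Sep 29, 2032 + 7 days = Oct 6, 2032.
The first office action issues: Oct 6, 2032 + 24 days = Oct 30, 2032.
The response is filed: Oct 30, 2032 + 78 days = Jan 16, 2033.
The notice of allowance issues: Jan 16, 2033 + 82 days = Apr 8, 2033.
The patent is granted: Apr 8, 2033 + 50 days = May 28, 2033.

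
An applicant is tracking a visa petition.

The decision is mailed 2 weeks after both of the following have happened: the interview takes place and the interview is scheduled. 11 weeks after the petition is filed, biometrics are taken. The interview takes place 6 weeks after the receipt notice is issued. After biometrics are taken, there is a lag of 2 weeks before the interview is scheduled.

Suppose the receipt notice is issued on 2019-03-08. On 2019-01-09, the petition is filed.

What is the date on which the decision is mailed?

The receipt notice is issued: Mar 8, 2019.
The interview takes place: Mar 8, 2019 + 6 weeks = Apr 19, 2019.
The petition is filed: Jan 9, 2019.
Biometrics are taken: Jan 9, 2019 + 11 weeks = Mar 27, 2019.
The interview is scheduled: Mar 27, 2019 + 2 weeks = Apr 10, 2019.
Both prerequisites met — the interview takes place (Apr 19, 2019), the interview is scheduled (Apr 10, 2019); the later is Apr 19, 2019.
The decision is mailed: Apr 19, 2019 + 2 weeks = May 3, 2019.

2019-05-03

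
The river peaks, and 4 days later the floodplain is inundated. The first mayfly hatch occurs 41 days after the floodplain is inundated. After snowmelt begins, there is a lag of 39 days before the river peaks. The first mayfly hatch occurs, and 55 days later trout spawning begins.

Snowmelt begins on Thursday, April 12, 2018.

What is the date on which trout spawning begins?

Snowmelt begins: Apr 12, 2018.
The river peaks: Apr 12, 2018 + 39 days = May 21, 2018.
The floodplain is inundated: May 21, 2018 + 4 days = May 25, 2018.
The first mayfly hatch occurs: May 25, 2018 + 41 days = Jul 5, 2018.
Trout spawning begins: Jul 5, 2018 + 55 days = Aug 29, 2018.

Wednesday, August 29, 2018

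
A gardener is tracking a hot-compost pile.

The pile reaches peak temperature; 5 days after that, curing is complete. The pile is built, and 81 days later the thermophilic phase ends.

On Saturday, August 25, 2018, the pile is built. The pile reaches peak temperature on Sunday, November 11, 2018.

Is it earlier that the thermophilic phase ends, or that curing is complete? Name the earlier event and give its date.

The pile is built: Aug 25, 2018.
The thermophilic phase ends: Aug 25, 2018 + 81 days = Nov 14, 2018.
The pile reaches peak temperature: Nov 11, 2018.
Curing is complete: Nov 11, 2018 + 5 days = Nov 16, 2018.
Comparing: the thermophilic phase ends on Nov 14, 2018 vs curing is complete on Nov 16, 2018. Earlier: the thermophilic phase ends.

The thermophilic phase ends — Wednesday, November 14, 2018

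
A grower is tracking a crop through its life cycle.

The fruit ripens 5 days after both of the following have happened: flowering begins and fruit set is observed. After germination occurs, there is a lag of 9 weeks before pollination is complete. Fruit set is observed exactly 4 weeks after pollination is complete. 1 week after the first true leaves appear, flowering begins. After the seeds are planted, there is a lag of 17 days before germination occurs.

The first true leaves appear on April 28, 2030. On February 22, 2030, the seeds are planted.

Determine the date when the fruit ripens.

The first true leaves appear: Apr 28, 2030.
Flowering begins: Apr 28, 2030 + 1 week = May 5, 2030.
The seeds are planted: Feb 22, 2030.
Germination occurs: Feb 22, 2030 + 17 days = Mar 11, 2030.
Pollination is complete: Mar 11, 2030 + 9 weeks = May 13, 2030.
Fruit set is observed: May 13, 2030 + 4 weeks = Jun 10, 2030.
Both prerequisites met — flowering begins (May 5, 2030), fruit set is observed (Jun 10, 2030); the later is Jun 10, 2030.
The fruit ripens: Jun 10, 2030 + 5 days = Jun 15, 2030.

June 15, 2030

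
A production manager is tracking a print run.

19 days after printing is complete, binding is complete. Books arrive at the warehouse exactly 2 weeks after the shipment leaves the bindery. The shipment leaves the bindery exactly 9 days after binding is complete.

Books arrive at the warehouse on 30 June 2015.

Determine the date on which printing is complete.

19 May 2015

Books arrive at the warehouse: Jun 30, 2015.
The shipment leaves the bindery: Jun 30, 2015 − 2 weeks = Jun 16, 2015.
Binding is complete: Jun 16, 2015 − 9 days = Jun 7, 2015.
Printing is complete: Jun 7, 2015 − 19 days = May 19, 2015.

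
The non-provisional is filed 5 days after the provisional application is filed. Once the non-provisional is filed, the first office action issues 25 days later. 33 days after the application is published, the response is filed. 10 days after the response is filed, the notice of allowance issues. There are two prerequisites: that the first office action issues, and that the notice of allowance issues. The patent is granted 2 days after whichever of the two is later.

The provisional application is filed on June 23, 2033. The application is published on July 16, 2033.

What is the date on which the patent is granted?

The provisional application is filed: Jun 23, 2033.
The non-provisional is filed: Jun 23, 2033 + 5 days = Jun 28, 2033.
The first office action issues: Jun 28, 2033 + 25 days = Jul 23, 2033.
The application is published: Jul 16, 2033.
The response is filed: Jul 16, 2033 + 33 days = Aug 18, 2033.
The notice of allowance issues: Aug 18, 2033 + 10 days = Aug 28, 2033.
Both prerequisites met — the first office action issues (Jul 23, 2033), the notice of allowance issues (Aug 28, 2033); the later is Aug 28, 2033.
The patent is granted: Aug 28, 2033 + 2 days = Aug 30, 2033.

August 30, 2033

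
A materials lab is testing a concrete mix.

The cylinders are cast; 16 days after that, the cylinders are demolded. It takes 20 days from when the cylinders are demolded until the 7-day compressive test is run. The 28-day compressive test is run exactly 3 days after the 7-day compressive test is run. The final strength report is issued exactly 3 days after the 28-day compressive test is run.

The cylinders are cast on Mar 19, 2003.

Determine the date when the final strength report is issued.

The cylinders are cast: Mar 19, 2003.
The cylinders are demolded: Mar 19, 2003 + 16 days = Apr 4, 2003.
The 7-day compressive test is run: Apr 4, 2003 + 20 days = Apr 24, 2003.
The 28-day compressive test is run: Apr 24, 2003 + 3 days = Apr 27, 2003.
The final strength report is issued: Apr 27, 2003 + 3 days = Apr 30, 2003.

Apr 30, 2003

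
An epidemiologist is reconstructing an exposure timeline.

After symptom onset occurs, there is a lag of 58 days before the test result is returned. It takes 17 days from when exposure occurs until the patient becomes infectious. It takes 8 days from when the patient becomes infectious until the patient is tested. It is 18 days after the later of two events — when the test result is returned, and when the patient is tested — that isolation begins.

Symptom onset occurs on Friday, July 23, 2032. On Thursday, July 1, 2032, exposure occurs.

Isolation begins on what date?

Symptom onset occurs: Jul 23, 2032.
The test result is returned: Jul 23, 2032 + 58 days = Sep 19, 2032.
Exposure occurs: Jul 1, 2032.
The patient becomes infectious: Jul 1, 2032 + 17 days = Jul 18, 2032.
The patient is tested: Jul 18, 2032 + 8 days = Jul 26, 2032.
Both prerequisites met — the test result is returned (Sep 19, 2032), the patient is tested (Jul 26, 2032); the later is Sep 19, 2032.
Isolation begins: Sep 19, 2032 + 18 days = Oct 7, 2032.

Thursday, October 7, 2032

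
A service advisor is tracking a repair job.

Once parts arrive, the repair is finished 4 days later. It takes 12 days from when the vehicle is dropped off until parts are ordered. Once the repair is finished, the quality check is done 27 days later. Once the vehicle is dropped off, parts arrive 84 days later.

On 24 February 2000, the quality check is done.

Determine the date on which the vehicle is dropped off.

The quality check is done: Feb 24, 2000.
The repair is finished: Feb 24, 2000 − 27 days = Jan 28, 2000.
Parts arrive: Jan 28, 2000 − 4 days = Jan 24, 2000.
The vehicle is dropped off: Jan 24, 2000 − 84 days = Nov 1, 1999.

1 November 1999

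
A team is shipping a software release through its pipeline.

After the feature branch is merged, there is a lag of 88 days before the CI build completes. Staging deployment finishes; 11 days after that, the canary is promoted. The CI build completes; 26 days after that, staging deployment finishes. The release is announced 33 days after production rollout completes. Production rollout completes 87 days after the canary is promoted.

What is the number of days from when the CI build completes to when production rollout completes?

Causal path: the CI build completes → staging deployment finishes → the canary is promoted → production rollout completes.
Total delay along the path: 26 + 11 + 87 = 124 days.

124 days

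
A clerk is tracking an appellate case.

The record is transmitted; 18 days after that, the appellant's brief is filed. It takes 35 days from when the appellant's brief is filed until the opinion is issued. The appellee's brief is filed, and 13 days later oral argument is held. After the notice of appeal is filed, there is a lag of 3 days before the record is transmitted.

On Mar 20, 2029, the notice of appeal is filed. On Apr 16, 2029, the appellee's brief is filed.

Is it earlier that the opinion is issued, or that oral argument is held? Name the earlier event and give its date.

The notice of appeal is filed: Mar 20, 2029.
The record is transmitted: Mar 20, 2029 + 3 days = Mar 23, 2029.
The appellant's brief is filed: Mar 23, 2029 + 18 days = Apr 10, 2029.
The opinion is issued: Apr 10, 2029 + 35 days = May 15, 2029.
The appellee's brief is filed: Apr 16, 2029.
Oral argument is held: Apr 16, 2029 + 13 days = Apr 29, 2029.
Comparing: the opinion is issued on May 15, 2029 vs oral argument is held on Apr 29, 2029. Earlier: oral argument is held.

Oral argument is held — Apr 29, 2029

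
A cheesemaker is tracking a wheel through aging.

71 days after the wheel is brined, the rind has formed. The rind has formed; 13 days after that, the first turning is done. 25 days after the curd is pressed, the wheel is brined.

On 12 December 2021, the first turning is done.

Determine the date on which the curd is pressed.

25 August 2021

The first turning is done: Dec 12, 2021.
The rind has formed: Dec 12, 2021 − 13 days = Nov 29, 2021.
The wheel is brined: Nov 29, 2021 − 71 days = Sep 19, 2021.
The curd is pressed: Sep 19, 2021 − 25 days = Aug 25, 2021.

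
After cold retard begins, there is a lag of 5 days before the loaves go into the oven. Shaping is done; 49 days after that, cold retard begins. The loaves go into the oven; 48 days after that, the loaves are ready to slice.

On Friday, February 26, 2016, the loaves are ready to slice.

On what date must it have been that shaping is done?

Monday, November 16, 2015

The loaves are ready to slice: Feb 26, 2016.
The loaves go into the oven: Feb 26, 2016 − 48 days = Jan 9, 2016.
Cold retard begins: Jan 9, 2016 − 5 days = Jan 4, 2016.
Shaping is done: Jan 4, 2016 − 49 days = Nov 16, 2015.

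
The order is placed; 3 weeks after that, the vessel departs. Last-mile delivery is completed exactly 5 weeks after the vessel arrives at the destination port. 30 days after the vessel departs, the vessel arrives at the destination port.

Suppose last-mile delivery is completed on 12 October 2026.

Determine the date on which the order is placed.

18 July 2026

Last-mile delivery is completed: Oct 12, 2026.
The vessel arrives at the destination port: Oct 12, 2026 − 5 weeks = Sep 7, 2026.
The vessel departs: Sep 7, 2026 − 30 days = Aug 8, 2026.
The order is placed: Aug 8, 2026 − 3 weeks = Jul 18, 2026.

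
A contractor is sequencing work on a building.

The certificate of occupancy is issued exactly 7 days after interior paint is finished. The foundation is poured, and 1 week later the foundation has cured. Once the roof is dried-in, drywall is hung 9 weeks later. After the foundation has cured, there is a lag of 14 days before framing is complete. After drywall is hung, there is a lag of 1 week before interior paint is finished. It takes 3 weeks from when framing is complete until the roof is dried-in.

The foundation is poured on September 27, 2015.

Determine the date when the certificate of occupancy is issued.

January 24, 2016

The foundation is poured: Sep 27, 2015.
The foundation has cured: Sep 27, 2015 + 1 week = Oct 4, 2015.
Framing is complete: Oct 4, 2015 + 14 days = Oct 18, 2015.
The roof is dried-in: Oct 18, 2015 + 3 weeks = Nov 8, 2015.
Drywall is hung: Nov 8, 2015 + 9 weeks = Jan 10, 2016.
Interior paint is finished: Jan 10, 2016 + 1 week = Jan 17, 2016.
The certificate of occupancy is issued: Jan 17, 2016 + 7 days = Jan 24, 2016.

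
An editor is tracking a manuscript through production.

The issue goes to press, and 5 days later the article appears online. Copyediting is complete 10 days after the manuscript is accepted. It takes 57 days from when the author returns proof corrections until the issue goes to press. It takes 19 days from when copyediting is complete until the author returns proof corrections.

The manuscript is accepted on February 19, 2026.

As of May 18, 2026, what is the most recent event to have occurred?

The issue goes to press

The manuscript is accepted: Feb 19, 2026.
Copyediting is complete: Feb 19, 2026 + 10 days = Mar 1, 2026.
The author returns proof corrections: Mar 1, 2026 + 19 days = Mar 20, 2026.
The issue goes to press: Mar 20, 2026 + 57 days = May 16, 2026.
The article appears online: May 16, 2026 + 5 days = May 21, 2026.
May 18, 2026 falls between when the issue goes to press (May 16, 2026) and when the article appears online (May 21, 2026).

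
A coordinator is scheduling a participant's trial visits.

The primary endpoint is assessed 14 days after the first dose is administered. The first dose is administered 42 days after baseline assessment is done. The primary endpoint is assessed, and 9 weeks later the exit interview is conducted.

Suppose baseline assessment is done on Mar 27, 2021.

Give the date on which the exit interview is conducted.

Jul 24, 2021

Baseline assessment is done: Mar 27, 2021.
The first dose is administered: Mar 27, 2021 + 42 days = May 8, 2021.
The primary endpoint is assessed: May 8, 2021 + 14 days = May 22, 2021.
The exit interview is conducted: May 22, 2021 + 9 weeks = Jul 24, 2021.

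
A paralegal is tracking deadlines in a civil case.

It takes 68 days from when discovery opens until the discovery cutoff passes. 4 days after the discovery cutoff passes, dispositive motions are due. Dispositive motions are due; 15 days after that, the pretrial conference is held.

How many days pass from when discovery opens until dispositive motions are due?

Causal path: discovery opens → the discovery cutoff passes → dispositive motions are due.
Total delay along the path: 68 + 4 = 72 days.

72 days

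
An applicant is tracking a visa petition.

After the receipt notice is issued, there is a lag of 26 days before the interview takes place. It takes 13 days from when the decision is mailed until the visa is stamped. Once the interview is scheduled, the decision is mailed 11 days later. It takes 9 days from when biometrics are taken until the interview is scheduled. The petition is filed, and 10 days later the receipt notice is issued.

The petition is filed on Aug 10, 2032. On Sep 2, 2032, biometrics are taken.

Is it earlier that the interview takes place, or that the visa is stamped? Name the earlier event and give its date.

The petition is filed: Aug 10, 2032.
The receipt notice is issued: Aug 10, 2032 + 10 days = Aug 20, 2032.
The interview takes place: Aug 20, 2032 + 26 days = Sep 15, 2032.
Biometrics are taken: Sep 2, 2032.
The interview is scheduled: Sep 2, 2032 + 9 days = Sep 11, 2032.
The decision is mailed: Sep 11, 2032 + 11 days = Sep 22, 2032.
The visa is stamped: Sep 22, 2032 + 13 days = Oct 5, 2032.
Comparing: the interview takes place on Sep 15, 2032 vs the visa is stamped on Oct 5, 2032. Earlier: the interview takes place.

The interview takes place — Sep 15, 2032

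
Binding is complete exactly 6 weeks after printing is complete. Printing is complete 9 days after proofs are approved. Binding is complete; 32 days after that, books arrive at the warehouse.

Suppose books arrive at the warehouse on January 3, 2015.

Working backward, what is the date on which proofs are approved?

October 12, 2014

Books arrive at the warehouse: Jan 3, 2015.
Binding is complete: Jan 3, 2015 − 32 days = Dec 2, 2014.
Printing is complete: Dec 2, 2014 − 6 weeks = Oct 21, 2014.
Proofs are approved: Oct 21, 2014 − 9 days = Oct 12, 2014.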